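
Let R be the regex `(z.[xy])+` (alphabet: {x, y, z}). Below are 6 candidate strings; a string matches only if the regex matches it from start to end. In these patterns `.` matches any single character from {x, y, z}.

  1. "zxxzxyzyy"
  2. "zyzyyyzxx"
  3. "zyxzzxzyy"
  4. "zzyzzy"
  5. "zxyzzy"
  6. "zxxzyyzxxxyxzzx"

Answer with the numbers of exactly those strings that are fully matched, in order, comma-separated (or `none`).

1, 3, 4, 5

1 → match
2 → no match
3 → match
4 → match
5 → match
6 → no match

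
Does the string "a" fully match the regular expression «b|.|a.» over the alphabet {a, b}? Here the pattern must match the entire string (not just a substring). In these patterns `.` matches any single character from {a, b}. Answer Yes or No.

Yes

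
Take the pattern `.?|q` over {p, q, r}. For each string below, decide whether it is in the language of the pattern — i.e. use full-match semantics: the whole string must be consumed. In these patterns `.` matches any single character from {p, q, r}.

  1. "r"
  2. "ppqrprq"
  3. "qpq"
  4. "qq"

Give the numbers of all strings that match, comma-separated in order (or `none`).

1

1 → match
2 → no match
3 → no match
4 → no match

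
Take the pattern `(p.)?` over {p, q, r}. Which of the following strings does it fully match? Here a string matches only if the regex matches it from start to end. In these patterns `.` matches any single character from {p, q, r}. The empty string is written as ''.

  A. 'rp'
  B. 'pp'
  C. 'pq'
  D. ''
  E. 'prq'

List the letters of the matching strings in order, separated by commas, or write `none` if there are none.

B, C, D

A. 'rp' → no match
B. 'pp' → match
C. 'pq' → match
D. '' → match
E. 'prq' → no match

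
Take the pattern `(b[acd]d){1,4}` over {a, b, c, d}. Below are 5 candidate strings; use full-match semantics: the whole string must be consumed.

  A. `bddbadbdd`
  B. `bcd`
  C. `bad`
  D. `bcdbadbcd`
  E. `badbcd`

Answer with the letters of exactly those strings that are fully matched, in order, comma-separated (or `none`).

A → match
B → match
C → match
D → match
E → match

A, B, C, D, E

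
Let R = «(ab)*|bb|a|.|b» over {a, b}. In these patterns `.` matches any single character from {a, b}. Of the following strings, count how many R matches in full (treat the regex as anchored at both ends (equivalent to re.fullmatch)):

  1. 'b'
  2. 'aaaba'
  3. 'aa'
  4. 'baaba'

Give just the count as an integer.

1 → match
2 → no match
3 → no match
4 → no match
Total matched: 1

1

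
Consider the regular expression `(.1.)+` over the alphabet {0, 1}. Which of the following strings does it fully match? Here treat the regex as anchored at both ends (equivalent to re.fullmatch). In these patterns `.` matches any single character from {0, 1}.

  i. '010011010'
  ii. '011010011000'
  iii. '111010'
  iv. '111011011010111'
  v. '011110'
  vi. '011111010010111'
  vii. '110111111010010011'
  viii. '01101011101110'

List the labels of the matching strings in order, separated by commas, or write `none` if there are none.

i. '010011010' → match
ii. '011010011000' → no match
iii. '111010' → match
iv → match
v. '011110' → match
vi → match
vii → match
viii → no match

i, iii, iv, v, vi, vii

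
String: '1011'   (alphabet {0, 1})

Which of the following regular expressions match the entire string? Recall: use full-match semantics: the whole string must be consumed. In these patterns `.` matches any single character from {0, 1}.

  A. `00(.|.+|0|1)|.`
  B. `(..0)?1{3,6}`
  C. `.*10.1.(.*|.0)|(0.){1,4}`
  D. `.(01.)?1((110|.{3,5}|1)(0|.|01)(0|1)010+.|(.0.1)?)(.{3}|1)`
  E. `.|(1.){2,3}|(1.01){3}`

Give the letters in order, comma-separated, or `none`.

E

A → no match
B → no match
C → no match
D → no match
E → match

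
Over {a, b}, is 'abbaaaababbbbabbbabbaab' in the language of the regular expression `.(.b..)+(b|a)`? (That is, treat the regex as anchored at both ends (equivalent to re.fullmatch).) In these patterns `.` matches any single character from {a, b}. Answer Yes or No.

No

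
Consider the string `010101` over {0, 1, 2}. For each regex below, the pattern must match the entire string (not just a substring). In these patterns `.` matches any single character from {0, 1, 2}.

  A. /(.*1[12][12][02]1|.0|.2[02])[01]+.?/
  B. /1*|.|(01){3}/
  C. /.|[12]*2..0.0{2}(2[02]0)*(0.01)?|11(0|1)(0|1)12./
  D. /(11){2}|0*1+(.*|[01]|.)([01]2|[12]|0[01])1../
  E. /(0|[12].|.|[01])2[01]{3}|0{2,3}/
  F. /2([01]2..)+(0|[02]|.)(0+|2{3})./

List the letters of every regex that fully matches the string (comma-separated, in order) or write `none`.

A → no match
B → match
C → no match
D → no match
E → no match
F → no match — must start with `2`

B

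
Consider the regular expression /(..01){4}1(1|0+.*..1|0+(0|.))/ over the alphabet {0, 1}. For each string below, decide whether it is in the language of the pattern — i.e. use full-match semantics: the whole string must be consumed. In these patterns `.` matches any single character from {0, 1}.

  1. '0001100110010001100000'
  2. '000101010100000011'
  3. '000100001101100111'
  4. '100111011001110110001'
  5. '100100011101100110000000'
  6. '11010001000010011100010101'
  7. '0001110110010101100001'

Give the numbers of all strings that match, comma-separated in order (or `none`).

1, 4, 5, 7

1 → match
2 → no match
3 → no match
4 → match
5 → match
6 → no match
7 → match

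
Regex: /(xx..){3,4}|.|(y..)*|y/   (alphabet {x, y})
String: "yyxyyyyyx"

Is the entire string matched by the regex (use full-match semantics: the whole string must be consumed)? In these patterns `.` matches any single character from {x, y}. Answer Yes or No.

Yes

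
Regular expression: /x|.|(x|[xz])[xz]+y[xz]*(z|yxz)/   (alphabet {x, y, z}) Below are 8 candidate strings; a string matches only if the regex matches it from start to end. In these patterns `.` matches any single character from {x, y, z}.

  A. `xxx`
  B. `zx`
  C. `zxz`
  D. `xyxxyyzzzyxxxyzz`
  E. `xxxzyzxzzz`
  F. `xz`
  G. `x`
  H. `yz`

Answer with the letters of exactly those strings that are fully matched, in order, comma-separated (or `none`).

E, G

A. `xxx` → no match
B. `zx` → no match
C. `zxz` → no match
D → no match
E. `xxxzyzxzzz` → match
F. `xz` → no match
G. `x` → match
H. `yz` → no match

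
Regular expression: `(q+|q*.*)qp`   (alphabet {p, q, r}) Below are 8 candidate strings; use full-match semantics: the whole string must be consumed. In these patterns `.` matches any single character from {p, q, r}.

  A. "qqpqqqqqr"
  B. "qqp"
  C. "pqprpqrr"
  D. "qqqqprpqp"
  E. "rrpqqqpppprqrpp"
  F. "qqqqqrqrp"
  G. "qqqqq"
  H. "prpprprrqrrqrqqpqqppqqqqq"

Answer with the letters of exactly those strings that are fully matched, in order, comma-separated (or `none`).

A → no match — must end with "qp"
B → match
C → no match — must end with "qp"
D → match
E → no match — must end with "qp"
F → no match — must end with "qp"
G → no match — must end with "qp"
H → no match — must end with "qp"

B, D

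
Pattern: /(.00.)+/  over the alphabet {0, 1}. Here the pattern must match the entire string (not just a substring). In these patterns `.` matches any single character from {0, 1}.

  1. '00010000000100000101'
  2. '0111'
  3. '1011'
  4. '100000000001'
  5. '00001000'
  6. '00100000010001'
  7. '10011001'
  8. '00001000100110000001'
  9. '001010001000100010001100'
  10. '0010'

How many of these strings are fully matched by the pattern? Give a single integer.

1 → no match
2 → no match
3 → no match
4 → match
5 → match
6 → no match
7 → match
8 → match
9 → no match
10 → no match
Total matched: 4

4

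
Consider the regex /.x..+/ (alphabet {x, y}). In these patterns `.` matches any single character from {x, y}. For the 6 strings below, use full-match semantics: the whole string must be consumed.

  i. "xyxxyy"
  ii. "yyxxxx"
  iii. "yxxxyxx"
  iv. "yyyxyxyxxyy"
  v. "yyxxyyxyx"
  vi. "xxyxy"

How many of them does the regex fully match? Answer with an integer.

i → no match
ii → no match
iii → match
iv → no match
v → no match
vi → match
Total matched: 2

2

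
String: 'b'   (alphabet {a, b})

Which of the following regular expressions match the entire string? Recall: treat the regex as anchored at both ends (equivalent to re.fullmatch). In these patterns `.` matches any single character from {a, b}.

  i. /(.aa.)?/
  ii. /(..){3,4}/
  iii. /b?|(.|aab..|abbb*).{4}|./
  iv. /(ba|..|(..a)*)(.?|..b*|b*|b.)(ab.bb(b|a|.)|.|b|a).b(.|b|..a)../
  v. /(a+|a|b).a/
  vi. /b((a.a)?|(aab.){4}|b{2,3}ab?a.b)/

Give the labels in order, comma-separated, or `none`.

iii, vi

i → no match
ii → no match
iii → match
iv → no match
v → no match — must end with 'a'
vi → match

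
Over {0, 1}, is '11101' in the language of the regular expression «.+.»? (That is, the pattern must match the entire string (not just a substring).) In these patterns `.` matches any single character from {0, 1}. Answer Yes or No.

Yes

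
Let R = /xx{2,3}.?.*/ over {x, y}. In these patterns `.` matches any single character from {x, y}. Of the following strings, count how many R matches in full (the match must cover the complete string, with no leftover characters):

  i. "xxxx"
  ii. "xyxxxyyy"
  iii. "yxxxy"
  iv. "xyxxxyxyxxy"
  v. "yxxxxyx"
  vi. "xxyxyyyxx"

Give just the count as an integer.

1

i. "xxxx" → match
ii. "xyxxxyyy" → no match — must start with "xx"
iii. "yxxxy" → no match — must start with "xx"
iv. "xyxxxyxyxxy" → no match — must start with "xx"
v. "yxxxxyx" → no match — must start with "xx"
vi. "xxyxyyyxx" → no match
Total matched: 1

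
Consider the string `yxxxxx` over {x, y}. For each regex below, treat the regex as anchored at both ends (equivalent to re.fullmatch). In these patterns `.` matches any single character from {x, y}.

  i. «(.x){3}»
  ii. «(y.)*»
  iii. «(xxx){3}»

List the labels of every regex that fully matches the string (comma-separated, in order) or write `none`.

i

i → match
ii → no match
iii → no match — must start with `xxx`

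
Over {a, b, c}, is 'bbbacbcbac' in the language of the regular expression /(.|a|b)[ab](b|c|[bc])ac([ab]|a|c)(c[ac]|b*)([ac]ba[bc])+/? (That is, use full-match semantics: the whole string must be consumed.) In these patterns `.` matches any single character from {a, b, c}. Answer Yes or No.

Yes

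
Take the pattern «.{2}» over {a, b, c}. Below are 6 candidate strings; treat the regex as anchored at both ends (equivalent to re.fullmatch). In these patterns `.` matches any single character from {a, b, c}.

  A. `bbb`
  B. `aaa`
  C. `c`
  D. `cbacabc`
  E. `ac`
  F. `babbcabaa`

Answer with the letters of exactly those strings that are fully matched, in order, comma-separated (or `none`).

E

A → no match
B → no match
C → no match
D → no match
E → match
F → no match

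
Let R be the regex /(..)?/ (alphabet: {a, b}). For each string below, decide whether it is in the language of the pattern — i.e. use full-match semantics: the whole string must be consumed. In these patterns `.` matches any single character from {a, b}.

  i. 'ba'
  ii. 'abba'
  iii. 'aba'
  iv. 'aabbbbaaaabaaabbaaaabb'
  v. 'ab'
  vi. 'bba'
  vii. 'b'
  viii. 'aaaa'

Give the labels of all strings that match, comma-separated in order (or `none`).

i, v

i → match
ii → no match
iii → no match
iv → no match
v → match
vi → no match
vii → no match
viii → no match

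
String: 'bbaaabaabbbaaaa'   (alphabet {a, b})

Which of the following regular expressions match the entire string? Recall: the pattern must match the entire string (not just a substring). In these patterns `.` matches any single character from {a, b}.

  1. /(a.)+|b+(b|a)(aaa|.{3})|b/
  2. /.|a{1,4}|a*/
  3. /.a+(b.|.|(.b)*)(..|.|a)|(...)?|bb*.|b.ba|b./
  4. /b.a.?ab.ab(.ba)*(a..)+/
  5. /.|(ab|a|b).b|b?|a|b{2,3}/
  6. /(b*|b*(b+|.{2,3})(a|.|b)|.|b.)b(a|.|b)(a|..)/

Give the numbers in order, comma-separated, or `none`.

1 → no match
2 → no match
3 → no match
4 → match
5 → no match
6 → no match

4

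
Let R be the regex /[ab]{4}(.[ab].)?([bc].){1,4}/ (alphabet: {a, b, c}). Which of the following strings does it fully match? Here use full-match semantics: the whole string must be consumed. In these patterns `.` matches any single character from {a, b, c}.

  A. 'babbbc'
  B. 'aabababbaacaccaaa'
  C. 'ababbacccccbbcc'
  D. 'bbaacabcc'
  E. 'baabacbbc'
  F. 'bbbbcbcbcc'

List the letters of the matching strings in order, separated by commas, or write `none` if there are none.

A → match
B → no match
C → match
D → match
E → no match
F → match

A, C, D, F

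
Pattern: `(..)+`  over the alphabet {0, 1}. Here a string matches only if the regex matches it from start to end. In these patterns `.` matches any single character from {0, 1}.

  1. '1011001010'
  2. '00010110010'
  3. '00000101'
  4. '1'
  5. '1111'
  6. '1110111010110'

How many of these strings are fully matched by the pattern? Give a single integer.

3

1 → match
2 → no match
3 → match
4 → no match
5 → match
6 → no match
Total matched: 3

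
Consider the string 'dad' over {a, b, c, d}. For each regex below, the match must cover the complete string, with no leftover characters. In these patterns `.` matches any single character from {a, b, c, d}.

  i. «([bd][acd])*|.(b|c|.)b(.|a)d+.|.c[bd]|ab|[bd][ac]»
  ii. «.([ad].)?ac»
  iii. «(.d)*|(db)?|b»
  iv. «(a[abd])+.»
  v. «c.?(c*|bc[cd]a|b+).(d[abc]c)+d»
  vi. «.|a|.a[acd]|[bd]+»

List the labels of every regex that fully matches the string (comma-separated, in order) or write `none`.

i → no match
ii → no match — must end with 'ac'
iii → no match
iv → no match — must start with 'a'
v → no match — must start with 'c'
vi → match

vi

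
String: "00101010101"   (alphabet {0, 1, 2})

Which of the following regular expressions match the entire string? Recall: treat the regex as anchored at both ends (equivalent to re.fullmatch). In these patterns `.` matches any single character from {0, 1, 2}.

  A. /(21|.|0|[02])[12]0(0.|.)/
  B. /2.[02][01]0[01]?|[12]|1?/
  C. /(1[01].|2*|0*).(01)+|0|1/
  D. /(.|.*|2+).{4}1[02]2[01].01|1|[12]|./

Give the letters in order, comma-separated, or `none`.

A → no match
B → no match
C → match
D → no match

C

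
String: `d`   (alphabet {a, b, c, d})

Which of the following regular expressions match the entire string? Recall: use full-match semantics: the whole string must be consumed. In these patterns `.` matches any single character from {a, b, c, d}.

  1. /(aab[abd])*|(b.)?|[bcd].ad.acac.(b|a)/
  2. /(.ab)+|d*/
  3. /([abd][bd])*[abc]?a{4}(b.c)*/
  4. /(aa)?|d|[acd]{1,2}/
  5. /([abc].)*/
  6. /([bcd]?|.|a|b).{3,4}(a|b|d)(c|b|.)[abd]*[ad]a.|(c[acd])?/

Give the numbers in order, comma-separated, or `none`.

2, 4

1 → no match
2 → match
3 → no match
4 → match
5 → no match
6 → no match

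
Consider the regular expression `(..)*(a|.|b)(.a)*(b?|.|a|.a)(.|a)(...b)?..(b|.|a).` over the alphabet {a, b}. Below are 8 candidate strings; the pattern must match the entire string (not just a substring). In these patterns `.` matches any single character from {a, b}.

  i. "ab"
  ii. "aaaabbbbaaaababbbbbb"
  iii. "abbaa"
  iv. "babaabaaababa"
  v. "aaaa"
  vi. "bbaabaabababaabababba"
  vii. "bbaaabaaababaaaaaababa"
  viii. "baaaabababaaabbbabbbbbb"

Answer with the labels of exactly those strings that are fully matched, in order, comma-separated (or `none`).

i → no match
ii → match
iii → no match
iv → match
v → no match
vi → match
vii → match
viii → match

ii, iv, vi, vii, viii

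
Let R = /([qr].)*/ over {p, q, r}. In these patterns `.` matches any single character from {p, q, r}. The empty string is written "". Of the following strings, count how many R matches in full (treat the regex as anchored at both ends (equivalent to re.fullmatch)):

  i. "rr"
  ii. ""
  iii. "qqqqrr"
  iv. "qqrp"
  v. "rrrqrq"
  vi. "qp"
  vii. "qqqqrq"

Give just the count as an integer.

i. "rr" → match
ii. "" → match
iii. "qqqqrr" → match
iv. "qqrp" → match
v. "rrrqrq" → match
vi. "qp" → match
vii. "qqqqrq" → match
Total matched: 7

7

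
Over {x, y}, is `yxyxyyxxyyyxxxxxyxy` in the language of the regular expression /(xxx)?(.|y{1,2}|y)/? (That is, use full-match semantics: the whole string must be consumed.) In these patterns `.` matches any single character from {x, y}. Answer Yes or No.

No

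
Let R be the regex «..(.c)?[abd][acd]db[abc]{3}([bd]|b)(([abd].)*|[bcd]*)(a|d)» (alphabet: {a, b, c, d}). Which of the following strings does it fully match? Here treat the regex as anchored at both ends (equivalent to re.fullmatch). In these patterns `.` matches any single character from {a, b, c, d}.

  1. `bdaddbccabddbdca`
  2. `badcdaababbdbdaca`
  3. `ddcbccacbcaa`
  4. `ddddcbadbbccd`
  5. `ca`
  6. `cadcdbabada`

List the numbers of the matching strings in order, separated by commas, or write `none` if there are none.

1, 6

1 → match
2 → no match
3 → no match
4 → no match
5 → no match
6 → match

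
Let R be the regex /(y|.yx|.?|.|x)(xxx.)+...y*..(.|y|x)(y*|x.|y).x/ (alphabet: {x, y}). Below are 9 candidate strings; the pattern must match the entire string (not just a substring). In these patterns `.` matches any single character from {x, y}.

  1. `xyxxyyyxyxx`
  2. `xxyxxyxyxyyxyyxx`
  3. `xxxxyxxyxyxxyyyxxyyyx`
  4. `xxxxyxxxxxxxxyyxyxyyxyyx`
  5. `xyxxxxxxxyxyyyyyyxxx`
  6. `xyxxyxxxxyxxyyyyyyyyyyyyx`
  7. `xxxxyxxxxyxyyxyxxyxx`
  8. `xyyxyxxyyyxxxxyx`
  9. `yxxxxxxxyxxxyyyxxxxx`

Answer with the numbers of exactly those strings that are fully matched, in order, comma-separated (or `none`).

4, 7, 9

1 → no match
2 → no match
3 → no match
4 → match
5 → no match
6 → no match
7 → match
8 → no match
9 → match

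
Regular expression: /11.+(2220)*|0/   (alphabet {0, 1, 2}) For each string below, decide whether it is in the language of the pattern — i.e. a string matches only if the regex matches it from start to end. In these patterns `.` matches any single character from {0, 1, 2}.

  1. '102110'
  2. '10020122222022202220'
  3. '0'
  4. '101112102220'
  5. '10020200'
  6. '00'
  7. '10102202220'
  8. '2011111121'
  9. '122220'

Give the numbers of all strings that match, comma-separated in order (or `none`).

3

1. '102110' → no match
2 → no match
3. '0' → match
4. '101112102220' → no match
5. '10020200' → no match
6. '00' → no match
7. '10102202220' → no match
8. '2011111121' → no match
9. '122220' → no match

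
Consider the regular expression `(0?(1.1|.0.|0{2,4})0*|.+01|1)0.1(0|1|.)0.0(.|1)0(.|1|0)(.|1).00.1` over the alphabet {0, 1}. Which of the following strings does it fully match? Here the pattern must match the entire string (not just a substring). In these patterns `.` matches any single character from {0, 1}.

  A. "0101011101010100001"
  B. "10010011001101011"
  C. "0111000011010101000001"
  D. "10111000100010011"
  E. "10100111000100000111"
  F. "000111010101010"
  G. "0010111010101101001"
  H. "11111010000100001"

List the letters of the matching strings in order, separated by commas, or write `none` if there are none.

A → no match
B → no match
C → match
D → match
E → no match
F → no match — must end with "1"
G → no match
H → no match

C, D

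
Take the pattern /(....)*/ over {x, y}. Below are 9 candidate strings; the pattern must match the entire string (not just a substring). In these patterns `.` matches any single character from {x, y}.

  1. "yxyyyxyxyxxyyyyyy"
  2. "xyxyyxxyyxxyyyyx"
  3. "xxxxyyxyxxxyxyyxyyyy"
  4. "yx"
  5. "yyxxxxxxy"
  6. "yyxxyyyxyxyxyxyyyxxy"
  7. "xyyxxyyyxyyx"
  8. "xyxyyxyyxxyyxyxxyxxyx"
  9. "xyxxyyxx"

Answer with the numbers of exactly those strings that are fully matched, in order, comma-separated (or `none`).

1 → no match
2 → match
3 → match
4. "yx" → no match
5. "yyxxxxxxy" → no match
6 → match
7. "xyyxxyyyxyyx" → match
8 → no match
9. "xyxxyyxx" → match

2, 3, 6, 7, 9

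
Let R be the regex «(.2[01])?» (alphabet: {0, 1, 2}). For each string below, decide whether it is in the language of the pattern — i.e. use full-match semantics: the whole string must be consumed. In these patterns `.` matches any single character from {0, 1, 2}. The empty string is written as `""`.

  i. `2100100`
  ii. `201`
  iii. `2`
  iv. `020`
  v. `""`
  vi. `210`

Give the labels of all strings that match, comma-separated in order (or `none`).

i. `2100100` → no match
ii. `201` → no match
iii. `2` → no match
iv. `020` → match
v. `""` → match
vi. `210` → no match

iv, v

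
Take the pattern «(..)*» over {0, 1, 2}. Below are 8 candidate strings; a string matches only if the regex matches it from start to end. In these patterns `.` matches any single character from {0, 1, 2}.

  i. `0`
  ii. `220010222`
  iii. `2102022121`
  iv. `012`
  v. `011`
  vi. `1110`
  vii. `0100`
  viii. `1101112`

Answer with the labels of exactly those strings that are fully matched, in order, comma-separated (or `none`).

i → no match
ii → no match
iii → match
iv → no match
v → no match
vi → match
vii → match
viii → no match

iii, vi, vii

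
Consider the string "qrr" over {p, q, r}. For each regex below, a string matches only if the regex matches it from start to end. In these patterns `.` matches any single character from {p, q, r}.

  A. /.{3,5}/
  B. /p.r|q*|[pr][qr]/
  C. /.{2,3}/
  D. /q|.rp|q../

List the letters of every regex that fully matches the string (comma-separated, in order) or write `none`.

A → match
B → no match
C → match
D → match

A, C, D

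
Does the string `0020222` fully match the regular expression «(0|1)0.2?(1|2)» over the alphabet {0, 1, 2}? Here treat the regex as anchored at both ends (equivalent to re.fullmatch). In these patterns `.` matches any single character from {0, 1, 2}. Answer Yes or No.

No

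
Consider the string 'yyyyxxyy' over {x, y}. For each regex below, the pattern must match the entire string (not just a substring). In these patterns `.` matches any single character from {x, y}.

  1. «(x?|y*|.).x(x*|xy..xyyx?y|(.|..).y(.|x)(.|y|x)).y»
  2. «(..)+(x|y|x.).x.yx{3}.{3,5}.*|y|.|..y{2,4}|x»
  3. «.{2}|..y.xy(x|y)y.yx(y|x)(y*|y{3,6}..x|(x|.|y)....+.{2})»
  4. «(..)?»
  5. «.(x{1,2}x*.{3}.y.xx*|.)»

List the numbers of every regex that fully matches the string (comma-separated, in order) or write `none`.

1 → match
2 → no match
3 → no match
4 → no match
5 → no match

1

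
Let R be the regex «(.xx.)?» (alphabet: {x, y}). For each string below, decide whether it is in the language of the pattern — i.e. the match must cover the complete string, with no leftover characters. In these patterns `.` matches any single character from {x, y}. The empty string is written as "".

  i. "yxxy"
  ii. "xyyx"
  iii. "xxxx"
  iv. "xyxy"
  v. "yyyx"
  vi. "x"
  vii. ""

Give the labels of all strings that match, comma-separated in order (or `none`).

i → match
ii → no match
iii → match
iv → no match
v → no match
vi → no match
vii → match

i, iii, vii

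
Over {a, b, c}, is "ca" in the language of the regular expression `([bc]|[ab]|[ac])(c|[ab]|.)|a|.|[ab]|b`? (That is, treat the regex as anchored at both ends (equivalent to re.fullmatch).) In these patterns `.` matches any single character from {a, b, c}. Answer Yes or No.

Yes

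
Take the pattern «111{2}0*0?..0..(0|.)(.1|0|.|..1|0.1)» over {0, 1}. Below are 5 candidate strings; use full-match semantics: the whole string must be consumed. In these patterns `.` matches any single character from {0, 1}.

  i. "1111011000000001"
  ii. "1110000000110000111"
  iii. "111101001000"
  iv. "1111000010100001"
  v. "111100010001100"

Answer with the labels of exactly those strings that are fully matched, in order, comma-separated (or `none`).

iii, iv

i → no match
ii → no match
iii → match
iv → match
v → no match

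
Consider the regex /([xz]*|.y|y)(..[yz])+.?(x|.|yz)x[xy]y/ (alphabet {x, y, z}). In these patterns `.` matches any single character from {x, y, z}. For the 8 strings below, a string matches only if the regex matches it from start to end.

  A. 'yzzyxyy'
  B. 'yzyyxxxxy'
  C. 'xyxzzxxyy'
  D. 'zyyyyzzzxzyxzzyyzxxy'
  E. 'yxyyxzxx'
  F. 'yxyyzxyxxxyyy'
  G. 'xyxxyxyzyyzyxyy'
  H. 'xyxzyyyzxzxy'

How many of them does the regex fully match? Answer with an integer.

A → match
B → match
C → match
D → match
E → no match — must end with 'y'
F → no match
G → match
H → no match
Total matched: 5

5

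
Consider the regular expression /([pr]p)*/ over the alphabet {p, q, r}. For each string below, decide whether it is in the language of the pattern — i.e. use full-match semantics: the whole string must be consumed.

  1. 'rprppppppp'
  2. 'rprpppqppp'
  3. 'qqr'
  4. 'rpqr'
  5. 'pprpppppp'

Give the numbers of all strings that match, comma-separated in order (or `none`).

1

1 → match
2 → no match
3 → no match
4 → no match
5 → no match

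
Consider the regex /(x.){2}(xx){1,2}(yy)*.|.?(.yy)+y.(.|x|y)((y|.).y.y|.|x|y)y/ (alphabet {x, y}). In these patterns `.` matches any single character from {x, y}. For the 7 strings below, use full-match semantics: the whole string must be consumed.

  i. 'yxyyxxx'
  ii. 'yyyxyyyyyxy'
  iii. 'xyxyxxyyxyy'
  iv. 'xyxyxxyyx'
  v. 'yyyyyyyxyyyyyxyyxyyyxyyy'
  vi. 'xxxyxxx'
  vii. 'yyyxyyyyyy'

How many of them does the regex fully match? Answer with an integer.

4

i. 'yxyyxxx' → no match
ii. 'yyyxyyyyyxy' → match
iii. 'xyxyxxyyxyy' → no match
iv. 'xyxyxxyyx' → match
v → match
vi. 'xxxyxxx' → match
vii. 'yyyxyyyyyy' → no match
Total matched: 4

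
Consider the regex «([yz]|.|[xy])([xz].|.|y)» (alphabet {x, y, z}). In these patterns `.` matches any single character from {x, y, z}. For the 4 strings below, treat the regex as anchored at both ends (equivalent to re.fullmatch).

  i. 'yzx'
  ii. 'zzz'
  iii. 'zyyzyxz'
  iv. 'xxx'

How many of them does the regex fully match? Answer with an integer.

i. 'yzx' → match
ii. 'zzz' → match
iii. 'zyyzyxz' → no match
iv. 'xxx' → match
Total matched: 3

3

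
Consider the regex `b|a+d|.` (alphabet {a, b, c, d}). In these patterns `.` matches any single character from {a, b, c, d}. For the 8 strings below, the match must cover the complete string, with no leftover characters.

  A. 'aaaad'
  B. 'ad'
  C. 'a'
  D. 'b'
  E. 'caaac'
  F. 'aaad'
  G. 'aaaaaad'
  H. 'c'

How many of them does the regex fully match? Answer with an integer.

7

A → match
B → match
C → match
D → match
E → no match
F → match
G → match
H → match
Total matched: 7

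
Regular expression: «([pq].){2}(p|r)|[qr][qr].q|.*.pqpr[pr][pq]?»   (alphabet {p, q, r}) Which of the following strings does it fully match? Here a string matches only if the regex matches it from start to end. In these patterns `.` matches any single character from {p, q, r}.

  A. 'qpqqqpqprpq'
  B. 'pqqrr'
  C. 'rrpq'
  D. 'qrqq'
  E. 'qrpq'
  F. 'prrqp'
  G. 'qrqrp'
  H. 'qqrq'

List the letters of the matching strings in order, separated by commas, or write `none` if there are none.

A, B, C, D, E, G, H

A. 'qpqqqpqprpq' → match
B. 'pqqrr' → match
C. 'rrpq' → match
D. 'qrqq' → match
E. 'qrpq' → match
F. 'prrqp' → no match
G. 'qrqrp' → match
H. 'qqrq' → match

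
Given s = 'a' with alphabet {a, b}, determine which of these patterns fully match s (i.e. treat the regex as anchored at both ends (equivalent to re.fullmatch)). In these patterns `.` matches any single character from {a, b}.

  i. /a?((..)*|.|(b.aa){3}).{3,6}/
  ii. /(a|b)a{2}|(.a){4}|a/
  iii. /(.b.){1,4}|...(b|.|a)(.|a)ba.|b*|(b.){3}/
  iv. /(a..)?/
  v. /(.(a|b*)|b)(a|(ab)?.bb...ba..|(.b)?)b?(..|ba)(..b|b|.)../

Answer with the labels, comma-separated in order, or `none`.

i → no match
ii → match
iii → no match
iv → no match
v → no match

ii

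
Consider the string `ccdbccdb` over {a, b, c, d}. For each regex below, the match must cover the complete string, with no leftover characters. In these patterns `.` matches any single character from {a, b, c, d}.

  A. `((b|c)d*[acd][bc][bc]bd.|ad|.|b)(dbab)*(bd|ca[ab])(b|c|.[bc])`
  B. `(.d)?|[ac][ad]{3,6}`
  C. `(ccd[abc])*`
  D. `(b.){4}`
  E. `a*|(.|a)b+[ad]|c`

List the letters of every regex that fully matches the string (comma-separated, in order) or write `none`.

A → no match
B → no match
C → match
D → no match — must start with `b`
E → no match

C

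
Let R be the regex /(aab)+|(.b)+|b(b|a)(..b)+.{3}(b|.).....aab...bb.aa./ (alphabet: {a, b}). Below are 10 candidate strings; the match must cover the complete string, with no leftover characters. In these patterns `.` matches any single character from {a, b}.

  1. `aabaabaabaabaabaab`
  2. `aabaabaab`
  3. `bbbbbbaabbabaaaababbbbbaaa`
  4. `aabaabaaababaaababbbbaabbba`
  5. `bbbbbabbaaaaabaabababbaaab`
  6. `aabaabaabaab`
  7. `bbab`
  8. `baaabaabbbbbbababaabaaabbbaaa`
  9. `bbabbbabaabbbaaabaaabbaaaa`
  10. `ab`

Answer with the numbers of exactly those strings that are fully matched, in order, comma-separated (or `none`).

1, 2, 3, 5, 6, 7, 8, 9, 10

1 → match
2 → match
3 → match
4 → no match
5 → match
6 → match
7 → match
8 → match
9 → match
10 → match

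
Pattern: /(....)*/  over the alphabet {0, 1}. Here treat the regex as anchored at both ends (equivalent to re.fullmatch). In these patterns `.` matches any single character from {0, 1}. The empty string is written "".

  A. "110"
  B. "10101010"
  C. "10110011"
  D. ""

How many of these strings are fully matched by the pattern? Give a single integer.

A → no match
B → match
C → match
D → match
Total matched: 3

3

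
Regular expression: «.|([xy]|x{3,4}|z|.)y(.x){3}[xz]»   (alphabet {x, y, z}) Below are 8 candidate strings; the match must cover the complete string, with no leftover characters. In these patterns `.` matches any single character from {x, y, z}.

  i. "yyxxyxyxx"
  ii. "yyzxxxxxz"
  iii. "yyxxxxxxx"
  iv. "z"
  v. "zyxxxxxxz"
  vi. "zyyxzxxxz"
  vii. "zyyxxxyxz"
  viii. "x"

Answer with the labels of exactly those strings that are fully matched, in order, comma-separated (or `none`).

i, ii, iii, iv, v, vi, vii, viii

i → match
ii → match
iii → match
iv → match
v → match
vi → match
vii → match
viii → match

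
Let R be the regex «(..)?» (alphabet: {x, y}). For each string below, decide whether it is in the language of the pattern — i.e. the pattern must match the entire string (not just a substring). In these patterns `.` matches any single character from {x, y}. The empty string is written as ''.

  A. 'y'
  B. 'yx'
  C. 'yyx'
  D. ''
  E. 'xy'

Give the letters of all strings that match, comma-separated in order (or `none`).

B, D, E

A → no match
B → match
C → no match
D → match
E → match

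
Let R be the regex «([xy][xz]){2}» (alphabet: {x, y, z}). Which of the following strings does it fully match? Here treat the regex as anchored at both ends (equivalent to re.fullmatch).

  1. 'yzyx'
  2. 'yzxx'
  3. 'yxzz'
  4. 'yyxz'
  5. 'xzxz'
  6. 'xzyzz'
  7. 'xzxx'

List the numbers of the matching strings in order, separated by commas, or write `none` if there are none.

1, 2, 5, 7

1 → match
2 → match
3 → no match
4 → no match
5 → match
6 → no match
7 → match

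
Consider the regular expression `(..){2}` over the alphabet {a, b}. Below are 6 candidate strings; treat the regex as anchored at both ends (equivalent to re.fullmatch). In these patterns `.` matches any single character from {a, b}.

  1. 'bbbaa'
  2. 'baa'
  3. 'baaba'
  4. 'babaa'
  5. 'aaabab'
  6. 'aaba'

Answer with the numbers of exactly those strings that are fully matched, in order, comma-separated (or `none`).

1 → no match
2 → no match
3 → no match
4 → no match
5 → no match
6 → match

6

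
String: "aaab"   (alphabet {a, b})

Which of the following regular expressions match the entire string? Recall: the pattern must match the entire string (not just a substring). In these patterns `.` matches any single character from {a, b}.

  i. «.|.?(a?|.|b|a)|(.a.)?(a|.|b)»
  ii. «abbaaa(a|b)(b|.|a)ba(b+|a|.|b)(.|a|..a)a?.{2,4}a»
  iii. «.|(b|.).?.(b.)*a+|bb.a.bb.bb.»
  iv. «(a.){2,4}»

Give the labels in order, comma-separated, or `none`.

i → match
ii → no match — must start with "abbaaa"
iii → no match
iv → match

i, iv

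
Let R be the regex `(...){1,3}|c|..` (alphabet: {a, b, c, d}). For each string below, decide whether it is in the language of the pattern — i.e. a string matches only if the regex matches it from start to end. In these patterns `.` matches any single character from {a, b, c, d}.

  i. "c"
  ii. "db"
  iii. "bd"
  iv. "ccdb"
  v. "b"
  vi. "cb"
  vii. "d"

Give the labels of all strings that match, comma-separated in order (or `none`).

i, ii, iii, vi

i → match
ii → match
iii → match
iv → no match
v → no match
vi → match
vii → no match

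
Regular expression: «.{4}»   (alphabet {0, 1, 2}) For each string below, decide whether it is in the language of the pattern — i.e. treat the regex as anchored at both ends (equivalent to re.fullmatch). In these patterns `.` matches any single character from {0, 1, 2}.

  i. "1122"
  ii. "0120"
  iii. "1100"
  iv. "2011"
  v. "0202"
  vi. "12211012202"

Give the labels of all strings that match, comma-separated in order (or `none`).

i, ii, iii, iv, v

i → match
ii → match
iii → match
iv → match
v → match
vi → no match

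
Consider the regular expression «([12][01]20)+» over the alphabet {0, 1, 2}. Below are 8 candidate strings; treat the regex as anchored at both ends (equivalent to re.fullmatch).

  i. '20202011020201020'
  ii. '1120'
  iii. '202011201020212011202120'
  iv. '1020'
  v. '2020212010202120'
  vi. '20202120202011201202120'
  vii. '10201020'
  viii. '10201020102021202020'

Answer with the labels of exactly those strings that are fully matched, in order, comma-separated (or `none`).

ii, iii, iv, v, vii, viii

i → no match
ii → match
iii → match
iv → match
v → match
vi → no match
vii → match
viii → match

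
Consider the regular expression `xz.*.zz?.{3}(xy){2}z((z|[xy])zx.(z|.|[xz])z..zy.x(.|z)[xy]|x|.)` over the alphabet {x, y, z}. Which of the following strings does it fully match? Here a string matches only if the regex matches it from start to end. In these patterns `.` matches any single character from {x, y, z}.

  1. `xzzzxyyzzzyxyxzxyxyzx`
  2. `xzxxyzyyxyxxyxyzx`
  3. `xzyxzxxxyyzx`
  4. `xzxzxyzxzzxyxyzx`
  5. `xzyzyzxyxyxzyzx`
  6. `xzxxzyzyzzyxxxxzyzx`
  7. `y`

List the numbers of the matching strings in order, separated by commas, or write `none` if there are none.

1 → no match
2 → no match
3 → no match
4 → match
5 → no match
6 → no match
7 → no match — must start with `xz`

4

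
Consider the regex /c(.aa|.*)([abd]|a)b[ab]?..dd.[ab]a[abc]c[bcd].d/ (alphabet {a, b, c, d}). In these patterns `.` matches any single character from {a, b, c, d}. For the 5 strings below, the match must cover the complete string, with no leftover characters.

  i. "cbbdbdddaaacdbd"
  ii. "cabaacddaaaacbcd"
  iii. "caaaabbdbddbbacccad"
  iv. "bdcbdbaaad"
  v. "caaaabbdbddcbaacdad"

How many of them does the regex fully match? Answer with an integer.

i → match
ii → match
iii → match
iv → no match — must start with "c"
v → match
Total matched: 4

4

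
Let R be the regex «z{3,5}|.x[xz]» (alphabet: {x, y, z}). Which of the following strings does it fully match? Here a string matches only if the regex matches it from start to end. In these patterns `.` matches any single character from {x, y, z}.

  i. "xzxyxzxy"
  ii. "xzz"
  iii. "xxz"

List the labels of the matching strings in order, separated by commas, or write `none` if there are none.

i → no match
ii → no match
iii → match

iii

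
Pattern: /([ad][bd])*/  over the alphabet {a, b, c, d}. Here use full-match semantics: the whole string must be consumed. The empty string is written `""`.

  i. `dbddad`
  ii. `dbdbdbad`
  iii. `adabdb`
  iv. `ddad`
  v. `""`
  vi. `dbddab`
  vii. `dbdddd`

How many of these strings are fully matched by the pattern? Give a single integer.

i → match
ii → match
iii → match
iv → match
v → match
vi → match
vii → match
Total matched: 7

7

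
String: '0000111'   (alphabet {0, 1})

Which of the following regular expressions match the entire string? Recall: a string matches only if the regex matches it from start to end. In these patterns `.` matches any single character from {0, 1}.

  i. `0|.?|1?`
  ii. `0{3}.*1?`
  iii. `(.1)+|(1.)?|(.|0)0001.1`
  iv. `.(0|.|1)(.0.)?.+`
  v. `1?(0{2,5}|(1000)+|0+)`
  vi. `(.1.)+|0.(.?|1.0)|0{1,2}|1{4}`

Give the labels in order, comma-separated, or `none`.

ii, iii, iv

i → no match
ii → match
iii → match
iv → match
v → no match
vi → no match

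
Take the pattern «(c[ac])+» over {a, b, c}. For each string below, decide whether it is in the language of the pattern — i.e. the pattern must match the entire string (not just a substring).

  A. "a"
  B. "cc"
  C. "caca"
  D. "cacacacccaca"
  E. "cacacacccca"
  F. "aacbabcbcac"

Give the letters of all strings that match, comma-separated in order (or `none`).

A → no match — must start with "c"
B → match
C → match
D → match
E → no match
F → no match — must start with "c"

B, C, D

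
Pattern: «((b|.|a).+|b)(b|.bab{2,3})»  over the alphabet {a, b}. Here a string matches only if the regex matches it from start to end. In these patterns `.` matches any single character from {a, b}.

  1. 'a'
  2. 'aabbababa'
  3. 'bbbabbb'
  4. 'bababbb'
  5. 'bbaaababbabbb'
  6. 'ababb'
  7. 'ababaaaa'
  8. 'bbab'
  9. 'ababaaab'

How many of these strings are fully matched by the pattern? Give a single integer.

1 → no match — must end with 'b'
2 → no match — must end with 'b'
3 → match
4 → match
5 → match
6 → match
7 → no match — must end with 'b'
8 → match
9 → match
Total matched: 6

6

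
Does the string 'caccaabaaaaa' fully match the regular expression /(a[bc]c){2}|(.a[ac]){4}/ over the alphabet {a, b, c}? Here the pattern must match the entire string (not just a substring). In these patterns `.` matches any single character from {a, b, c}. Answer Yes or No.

Yes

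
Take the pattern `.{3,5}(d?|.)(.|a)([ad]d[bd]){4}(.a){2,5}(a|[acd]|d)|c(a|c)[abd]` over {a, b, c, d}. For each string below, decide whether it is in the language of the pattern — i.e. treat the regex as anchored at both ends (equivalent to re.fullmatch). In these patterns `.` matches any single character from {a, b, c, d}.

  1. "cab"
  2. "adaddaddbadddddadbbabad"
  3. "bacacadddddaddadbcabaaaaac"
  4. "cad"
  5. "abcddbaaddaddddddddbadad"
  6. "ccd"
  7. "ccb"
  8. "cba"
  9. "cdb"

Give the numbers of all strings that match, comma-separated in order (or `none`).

1 → match
2 → match
3 → match
4 → match
5 → match
6 → match
7 → match
8 → no match
9 → no match

1, 2, 3, 4, 5, 6, 7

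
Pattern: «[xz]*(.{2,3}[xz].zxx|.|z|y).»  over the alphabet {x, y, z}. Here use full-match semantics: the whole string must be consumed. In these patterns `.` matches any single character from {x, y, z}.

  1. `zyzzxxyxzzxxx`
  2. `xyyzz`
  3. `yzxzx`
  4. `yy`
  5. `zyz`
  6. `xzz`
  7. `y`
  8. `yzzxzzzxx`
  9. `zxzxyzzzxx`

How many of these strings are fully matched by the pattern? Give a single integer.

3

1 → no match
2 → no match
3 → no match
4 → match
5 → match
6 → match
7 → no match
8 → no match
9 → no match
Total matched: 3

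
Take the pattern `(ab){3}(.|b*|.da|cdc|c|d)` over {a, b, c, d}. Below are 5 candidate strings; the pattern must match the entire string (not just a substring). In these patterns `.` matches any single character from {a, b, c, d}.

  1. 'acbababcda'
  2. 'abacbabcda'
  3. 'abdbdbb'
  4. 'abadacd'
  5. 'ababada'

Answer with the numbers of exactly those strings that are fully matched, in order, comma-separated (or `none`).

1. 'acbababcda' → no match — must start with 'ab'
2. 'abacbabcda' → no match
3. 'abdbdbb' → no match
4. 'abadacd' → no match
5. 'ababada' → no match

none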